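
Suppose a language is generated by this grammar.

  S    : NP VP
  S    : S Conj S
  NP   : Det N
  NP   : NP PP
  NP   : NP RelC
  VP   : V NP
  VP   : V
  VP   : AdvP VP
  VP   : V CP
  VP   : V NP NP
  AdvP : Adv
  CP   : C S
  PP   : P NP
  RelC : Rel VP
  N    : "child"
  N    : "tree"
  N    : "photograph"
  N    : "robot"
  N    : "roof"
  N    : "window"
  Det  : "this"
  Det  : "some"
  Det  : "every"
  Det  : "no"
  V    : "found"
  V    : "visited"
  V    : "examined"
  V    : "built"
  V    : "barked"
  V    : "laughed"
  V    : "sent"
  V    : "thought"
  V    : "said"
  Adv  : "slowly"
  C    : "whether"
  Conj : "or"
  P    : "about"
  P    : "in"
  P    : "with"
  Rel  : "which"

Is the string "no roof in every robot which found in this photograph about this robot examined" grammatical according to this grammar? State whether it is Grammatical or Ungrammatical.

Grammatical

[S [NP [NP [Det no] [N roof]] [PP [P in] [NP [NP [NP [Det every] [N robot]] [RelC [Rel which] [VP [V found]]]] [PP [P in] [NP [NP [Det this] [N photograph]] [PP [P about] [NP [Det this] [N robot]]]]]]]] [VP [V examined]]]
Each bracket corresponds to one application of a listed rule, so the string is derivable from S.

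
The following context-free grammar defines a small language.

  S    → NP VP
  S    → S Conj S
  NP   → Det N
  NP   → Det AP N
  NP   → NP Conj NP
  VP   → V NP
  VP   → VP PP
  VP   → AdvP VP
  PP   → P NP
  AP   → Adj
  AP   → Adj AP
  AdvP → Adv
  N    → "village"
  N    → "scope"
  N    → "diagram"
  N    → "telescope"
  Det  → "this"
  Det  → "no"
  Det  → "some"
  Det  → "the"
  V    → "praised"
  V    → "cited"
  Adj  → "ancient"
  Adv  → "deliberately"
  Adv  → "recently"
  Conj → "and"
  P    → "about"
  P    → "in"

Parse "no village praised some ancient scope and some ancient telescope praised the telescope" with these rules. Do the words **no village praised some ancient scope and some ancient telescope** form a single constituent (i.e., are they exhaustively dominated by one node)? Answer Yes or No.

[S [S [NP [Det no] [N village]] [VP [V praised] [NP [Det some] [AP [Adj ancient]] [N scope]]]] [Conj and] [S [NP [Det some] [AP [Adj ancient]] [N telescope]] [VP [V praised] [NP [Det the] [N telescope]]]]]
The smallest constituent containing 'no village praised some ancient scope and some ancient telescope' is the S spanning 'no village praised some ancient scope and some ancient telescope praised the telescope'; no single node in the tree dominates exactly the given words.

No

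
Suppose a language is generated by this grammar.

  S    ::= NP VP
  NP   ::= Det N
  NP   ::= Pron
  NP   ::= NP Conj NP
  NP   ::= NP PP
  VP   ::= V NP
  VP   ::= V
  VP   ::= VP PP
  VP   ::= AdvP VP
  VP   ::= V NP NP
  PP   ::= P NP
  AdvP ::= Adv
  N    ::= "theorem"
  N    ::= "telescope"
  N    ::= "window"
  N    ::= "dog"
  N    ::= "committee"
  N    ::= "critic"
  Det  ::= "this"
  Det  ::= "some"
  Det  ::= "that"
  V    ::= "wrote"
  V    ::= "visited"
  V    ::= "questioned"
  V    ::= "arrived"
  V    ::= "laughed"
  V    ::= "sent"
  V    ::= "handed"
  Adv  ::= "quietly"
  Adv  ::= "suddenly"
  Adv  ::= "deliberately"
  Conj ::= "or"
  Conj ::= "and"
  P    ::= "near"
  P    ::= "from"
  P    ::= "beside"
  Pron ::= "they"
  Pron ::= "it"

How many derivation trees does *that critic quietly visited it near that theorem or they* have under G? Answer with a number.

4

Two of the 4 distinct bracketings:
[S [NP [Det that] [N critic]] [VP [VP [AdvP [Adv quietly]] [VP [V visited] [NP [Pron it]]]] [PP [P near] [NP [NP [Det that] [N theorem]] [Conj or] [NP [Pron they]]]]]]
[S [NP [Det that] [N critic]] [VP [AdvP [Adv quietly]] [VP [V visited] [NP [NP [NP [Pron it]] [PP [P near] [NP [Det that] [N theorem]]]] [Conj or] [NP [Pron they]]]]]]
The difference turns on whether NP → NP PP is used at the relevant span, versus an alternative expansion of NP.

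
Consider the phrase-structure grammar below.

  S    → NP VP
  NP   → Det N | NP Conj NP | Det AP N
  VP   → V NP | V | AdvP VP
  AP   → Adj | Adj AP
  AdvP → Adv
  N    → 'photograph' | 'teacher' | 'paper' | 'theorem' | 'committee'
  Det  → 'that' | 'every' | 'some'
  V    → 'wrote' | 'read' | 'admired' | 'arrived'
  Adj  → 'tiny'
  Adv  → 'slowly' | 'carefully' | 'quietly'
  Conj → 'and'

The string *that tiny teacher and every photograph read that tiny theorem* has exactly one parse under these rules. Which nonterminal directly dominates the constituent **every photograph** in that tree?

NP

[S [NP [NP [Det that] [AP [Adj tiny]] [N teacher]] [Conj and] [NP [Det every] [N photograph]]] [VP [V read] [NP [Det that] [AP [Adj tiny]] [N theorem]]]]
The span 'every photograph' is the NP node built by NP → Det N.
Its mother is the NP built by NP → NP Conj NP.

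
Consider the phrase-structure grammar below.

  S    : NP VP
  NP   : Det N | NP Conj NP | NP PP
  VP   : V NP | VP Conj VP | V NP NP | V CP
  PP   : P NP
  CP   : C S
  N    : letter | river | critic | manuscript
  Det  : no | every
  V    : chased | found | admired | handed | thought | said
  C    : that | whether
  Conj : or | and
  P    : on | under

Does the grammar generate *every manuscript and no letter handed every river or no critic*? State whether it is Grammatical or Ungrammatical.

[S [NP [NP [Det every] [N manuscript]] [Conj and] [NP [Det no] [N letter]]] [VP [V handed] [NP [NP [Det every] [N river]] [Conj or] [NP [Det no] [N critic]]]]]
Each bracket corresponds to one application of a listed rule, so the string is derivable from S.

Grammatical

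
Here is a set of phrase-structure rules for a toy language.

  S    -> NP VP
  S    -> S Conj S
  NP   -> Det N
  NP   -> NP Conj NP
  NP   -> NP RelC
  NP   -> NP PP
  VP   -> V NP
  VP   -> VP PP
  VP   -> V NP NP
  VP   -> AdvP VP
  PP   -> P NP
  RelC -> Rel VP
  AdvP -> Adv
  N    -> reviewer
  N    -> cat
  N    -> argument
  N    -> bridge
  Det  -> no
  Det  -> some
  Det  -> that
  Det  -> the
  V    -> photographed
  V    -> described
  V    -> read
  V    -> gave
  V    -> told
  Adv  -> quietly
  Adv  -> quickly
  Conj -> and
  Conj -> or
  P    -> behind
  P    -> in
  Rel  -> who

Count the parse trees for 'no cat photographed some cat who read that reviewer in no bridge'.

4

Two of the 4 distinct bracketings:
[S [NP [Det no] [N cat]] [VP [V photographed] [NP [NP [Det some] [N cat]] [RelC [Rel who] [VP [V read] [NP [NP [Det that] [N reviewer]] [PP [P in] [NP [Det no] [N bridge]]]]]]]]]
[S [NP [Det no] [N cat]] [VP [V photographed] [NP [NP [Det some] [N cat]] [RelC [Rel who] [VP [VP [V read] [NP [Det that] [N reviewer]]] [PP [P in] [NP [Det no] [N bridge]]]]]]]]
The difference turns on whether NP → NP PP is used at the relevant span, versus an alternative expansion of NP.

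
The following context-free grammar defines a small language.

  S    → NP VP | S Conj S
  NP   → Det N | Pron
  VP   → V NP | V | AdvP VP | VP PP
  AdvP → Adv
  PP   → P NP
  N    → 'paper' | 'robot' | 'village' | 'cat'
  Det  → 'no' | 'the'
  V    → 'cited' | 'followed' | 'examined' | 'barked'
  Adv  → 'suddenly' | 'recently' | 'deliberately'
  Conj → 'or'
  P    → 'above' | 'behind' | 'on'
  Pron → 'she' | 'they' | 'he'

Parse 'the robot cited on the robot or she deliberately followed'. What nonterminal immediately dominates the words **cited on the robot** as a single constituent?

S
  S
    NP
      Det: the
      N: robot
    VP
      VP
        V: cited
      PP
        P: on
        NP
          Det: the
          N: robot
  Conj: or
  S
    NP
      Pron: she
    VP
      AdvP
        Adv: deliberately
      VP
        V: followed
The span 'cited on the robot' is the VP node built by VP → VP PP.

VP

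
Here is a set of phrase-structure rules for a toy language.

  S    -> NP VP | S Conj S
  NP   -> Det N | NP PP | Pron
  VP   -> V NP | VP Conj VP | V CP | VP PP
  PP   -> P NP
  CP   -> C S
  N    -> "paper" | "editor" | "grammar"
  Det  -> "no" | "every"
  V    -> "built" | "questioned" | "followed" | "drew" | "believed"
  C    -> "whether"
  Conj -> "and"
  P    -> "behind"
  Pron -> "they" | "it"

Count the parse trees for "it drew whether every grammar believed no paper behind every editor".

3

Two of the 3 distinct bracketings:
[S [NP [Pron it]] [VP [V drew] [CP [C whether] [S [NP [Det every] [N grammar]] [VP [V believed] [NP [NP [Det no] [N paper]] [PP [P behind] [NP [Det every] [N editor]]]]]]]]]
[S [NP [Pron it]] [VP [V drew] [CP [C whether] [S [NP [Det every] [N grammar]] [VP [VP [V believed] [NP [Det no] [N paper]]] [PP [P behind] [NP [Det every] [N editor]]]]]]]]
The difference turns on whether NP → NP PP is used at the relevant span, versus an alternative expansion of NP.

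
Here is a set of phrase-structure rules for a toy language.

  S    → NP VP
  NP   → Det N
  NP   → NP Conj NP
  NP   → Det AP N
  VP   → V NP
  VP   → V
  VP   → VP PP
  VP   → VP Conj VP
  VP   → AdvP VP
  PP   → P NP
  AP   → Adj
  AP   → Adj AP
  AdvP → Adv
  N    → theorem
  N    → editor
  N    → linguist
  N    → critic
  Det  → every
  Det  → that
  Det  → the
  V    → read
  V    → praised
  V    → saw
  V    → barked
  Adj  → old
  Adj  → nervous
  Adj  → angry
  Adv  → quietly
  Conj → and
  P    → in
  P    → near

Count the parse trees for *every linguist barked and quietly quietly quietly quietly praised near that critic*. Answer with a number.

6

Two of the 6 distinct bracketings:
[S [NP [Det every] [N linguist]] [VP [VP [VP [V barked]] [Conj and] [VP [AdvP [Adv quietly]] [VP [AdvP [Adv quietly]] [VP [AdvP [Adv quietly]] [VP [AdvP [Adv quietly]] [VP [V praised]]]]]]] [PP [P near] [NP [Det that] [N critic]]]]]
[S [NP [Det every] [N linguist]] [VP [VP [V barked]] [Conj and] [VP [VP [AdvP [Adv quietly]] [VP [AdvP [Adv quietly]] [VP [AdvP [Adv quietly]] [VP [AdvP [Adv quietly]] [VP [V praised]]]]]] [PP [P near] [NP [Det that] [N critic]]]]]]
The trees differ in how a recursive rule is bracketed over the same span.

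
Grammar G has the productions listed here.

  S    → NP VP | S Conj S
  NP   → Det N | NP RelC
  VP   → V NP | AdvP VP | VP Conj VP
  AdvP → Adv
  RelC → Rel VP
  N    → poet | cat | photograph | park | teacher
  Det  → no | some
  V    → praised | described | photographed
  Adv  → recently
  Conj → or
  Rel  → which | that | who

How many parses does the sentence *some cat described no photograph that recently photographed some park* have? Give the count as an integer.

1

[S [NP [Det some] [N cat]] [VP [V described] [NP [NP [Det no] [N photograph]] [RelC [Rel that] [VP [AdvP [Adv recently]] [VP [V photographed] [NP [Det some] [N park]]]]]]]]
No rule offers an alternative attachment or grouping for any span, so this is the only derivation.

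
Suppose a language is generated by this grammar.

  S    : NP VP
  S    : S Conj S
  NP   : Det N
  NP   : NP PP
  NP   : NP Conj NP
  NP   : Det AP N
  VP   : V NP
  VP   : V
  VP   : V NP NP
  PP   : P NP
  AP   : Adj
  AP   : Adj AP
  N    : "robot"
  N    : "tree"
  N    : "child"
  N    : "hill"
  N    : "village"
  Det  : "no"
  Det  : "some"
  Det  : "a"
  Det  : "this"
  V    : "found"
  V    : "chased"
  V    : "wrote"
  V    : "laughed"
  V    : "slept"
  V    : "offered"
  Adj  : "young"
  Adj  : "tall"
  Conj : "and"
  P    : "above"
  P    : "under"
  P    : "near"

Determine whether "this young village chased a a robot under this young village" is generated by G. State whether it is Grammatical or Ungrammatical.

A Det word can never sit immediately before a Det word in any string this grammar generates, so the substring 'a a' rules out a derivation.

Ungrammatical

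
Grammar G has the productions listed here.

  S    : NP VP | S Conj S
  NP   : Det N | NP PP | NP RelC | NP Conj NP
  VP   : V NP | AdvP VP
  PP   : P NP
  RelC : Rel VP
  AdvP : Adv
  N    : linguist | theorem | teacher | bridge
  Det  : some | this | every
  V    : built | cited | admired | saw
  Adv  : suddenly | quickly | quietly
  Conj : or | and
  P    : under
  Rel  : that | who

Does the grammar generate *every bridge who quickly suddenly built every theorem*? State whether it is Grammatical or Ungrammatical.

For S → NP VP, the only prefix that parses as NP is 'every bridge', but the remainder 'who quickly suddenly built every theorem' is not a VP under these rules. The alternative S rule S → S Conj S likewise has no satisfying split.

Ungrammatical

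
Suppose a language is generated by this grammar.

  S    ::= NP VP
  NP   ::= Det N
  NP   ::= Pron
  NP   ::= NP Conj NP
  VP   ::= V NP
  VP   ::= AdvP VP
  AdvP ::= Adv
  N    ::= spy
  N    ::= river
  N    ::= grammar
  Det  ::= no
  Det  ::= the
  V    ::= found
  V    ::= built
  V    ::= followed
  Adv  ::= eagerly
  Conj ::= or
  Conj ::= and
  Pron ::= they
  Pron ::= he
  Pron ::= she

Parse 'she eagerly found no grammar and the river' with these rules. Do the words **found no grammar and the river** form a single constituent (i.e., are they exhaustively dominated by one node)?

Yes

[S [NP [Pron she]] [VP [AdvP [Adv eagerly]] [VP [V found] [NP [NP [Det no] [N grammar]] [Conj and] [NP [Det the] [N river]]]]]]
The words 'found no grammar and the river' are exhaustively dominated by a single VP node (built by VP → V NP), so they form a constituent.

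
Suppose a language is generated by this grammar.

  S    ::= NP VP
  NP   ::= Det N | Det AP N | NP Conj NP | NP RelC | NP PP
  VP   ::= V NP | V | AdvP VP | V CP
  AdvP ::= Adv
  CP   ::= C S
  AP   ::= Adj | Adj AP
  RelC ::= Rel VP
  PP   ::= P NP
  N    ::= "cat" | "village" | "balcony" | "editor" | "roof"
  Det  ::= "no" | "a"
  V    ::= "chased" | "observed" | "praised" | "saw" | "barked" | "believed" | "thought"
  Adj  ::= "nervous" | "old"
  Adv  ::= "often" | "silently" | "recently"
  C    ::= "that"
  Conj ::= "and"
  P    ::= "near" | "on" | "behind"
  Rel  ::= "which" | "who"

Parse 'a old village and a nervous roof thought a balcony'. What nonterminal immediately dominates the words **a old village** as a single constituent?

NP

S
  NP
    NP
      Det: a
      AP
        Adj: old
      N: village
    Conj: and
    NP
      Det: a
      AP
        Adj: nervous
      N: roof
  VP
    V: thought
    NP
      Det: a
      N: balcony
The span 'a old village' is the NP node built by NP → Det AP N.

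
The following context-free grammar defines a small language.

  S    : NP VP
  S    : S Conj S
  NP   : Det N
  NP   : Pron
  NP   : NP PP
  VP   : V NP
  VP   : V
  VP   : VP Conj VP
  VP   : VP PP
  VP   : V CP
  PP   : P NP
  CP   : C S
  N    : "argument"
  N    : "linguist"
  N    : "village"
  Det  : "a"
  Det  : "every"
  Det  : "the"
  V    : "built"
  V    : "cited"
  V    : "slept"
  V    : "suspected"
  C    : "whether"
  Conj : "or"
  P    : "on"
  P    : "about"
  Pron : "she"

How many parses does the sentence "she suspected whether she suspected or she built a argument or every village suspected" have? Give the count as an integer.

5

Two of the 5 distinct bracketings:
[S [NP [Pron she]] [VP [V suspected] [CP [C whether] [S [S [NP [Pron she]] [VP [V suspected]]] [Conj or] [S [S [NP [Pron she]] [VP [V built] [NP [Det a] [N argument]]]] [Conj or] [S [NP [Det every] [N village]] [VP [V suspected]]]]]]]]
[S [NP [Pron she]] [VP [V suspected] [CP [C whether] [S [S [S [NP [Pron she]] [VP [V suspected]]] [Conj or] [S [NP [Pron she]] [VP [V built] [NP [Det a] [N argument]]]]] [Conj or] [S [NP [Det every] [N village]] [VP [V suspected]]]]]]]
The trees differ in how a recursive rule is bracketed over the same span.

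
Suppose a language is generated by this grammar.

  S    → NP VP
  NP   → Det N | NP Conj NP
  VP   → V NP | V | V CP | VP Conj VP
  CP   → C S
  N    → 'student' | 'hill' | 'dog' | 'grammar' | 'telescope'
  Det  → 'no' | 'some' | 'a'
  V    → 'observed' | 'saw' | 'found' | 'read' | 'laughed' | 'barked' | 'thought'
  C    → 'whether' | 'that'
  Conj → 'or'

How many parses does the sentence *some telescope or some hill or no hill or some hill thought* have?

Two of the 5 distinct bracketings:
[S [NP [NP [Det some] [N telescope]] [Conj or] [NP [NP [Det some] [N hill]] [Conj or] [NP [NP [Det no] [N hill]] [Conj or] [NP [Det some] [N hill]]]]] [VP [V thought]]]
[S [NP [NP [Det some] [N telescope]] [Conj or] [NP [NP [NP [Det some] [N hill]] [Conj or] [NP [Det no] [N hill]]] [Conj or] [NP [Det some] [N hill]]]] [VP [V thought]]]
The trees differ in how a recursive rule is bracketed over the same span.

5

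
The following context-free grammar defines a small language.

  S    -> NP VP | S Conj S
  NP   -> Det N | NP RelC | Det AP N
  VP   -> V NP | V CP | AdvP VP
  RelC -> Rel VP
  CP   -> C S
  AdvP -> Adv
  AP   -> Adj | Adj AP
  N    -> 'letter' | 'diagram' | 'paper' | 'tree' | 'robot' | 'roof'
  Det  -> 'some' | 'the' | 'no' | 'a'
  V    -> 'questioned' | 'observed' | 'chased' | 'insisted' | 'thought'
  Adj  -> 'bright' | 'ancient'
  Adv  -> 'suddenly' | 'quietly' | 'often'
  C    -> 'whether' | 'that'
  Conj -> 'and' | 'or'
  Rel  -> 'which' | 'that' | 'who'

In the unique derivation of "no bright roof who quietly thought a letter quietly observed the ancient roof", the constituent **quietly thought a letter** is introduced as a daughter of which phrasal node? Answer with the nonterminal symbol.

RelC

[S [NP [NP [Det no] [AP [Adj bright]] [N roof]] [RelC [Rel who] [VP [AdvP [Adv quietly]] [VP [V thought] [NP [Det a] [N letter]]]]]] [VP [AdvP [Adv quietly]] [VP [V observed] [NP [Det the] [AP [Adj ancient]] [N roof]]]]]
The span 'quietly thought a letter' is the VP node built by VP → AdvP VP.
Its mother is the RelC built by RelC → Rel VP.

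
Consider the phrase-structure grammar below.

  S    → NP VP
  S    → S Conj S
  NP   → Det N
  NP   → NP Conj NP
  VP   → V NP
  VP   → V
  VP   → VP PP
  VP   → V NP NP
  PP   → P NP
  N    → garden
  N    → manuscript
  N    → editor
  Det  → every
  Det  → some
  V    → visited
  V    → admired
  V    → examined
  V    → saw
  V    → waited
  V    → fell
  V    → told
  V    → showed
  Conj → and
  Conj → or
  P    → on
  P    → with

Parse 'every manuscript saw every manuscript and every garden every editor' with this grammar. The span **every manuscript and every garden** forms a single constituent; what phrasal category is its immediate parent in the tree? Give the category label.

VP

S
  NP
    Det: every
    N: manuscript
  VP
    V: saw
    NP
      NP
        Det: every
        N: manuscript
      Conj: and
      NP
        Det: every
        N: garden
    NP
      Det: every
      N: editor
The span 'every manuscript and every garden' is the NP node built by NP → NP Conj NP.
Its mother is the VP built by VP → V NP NP.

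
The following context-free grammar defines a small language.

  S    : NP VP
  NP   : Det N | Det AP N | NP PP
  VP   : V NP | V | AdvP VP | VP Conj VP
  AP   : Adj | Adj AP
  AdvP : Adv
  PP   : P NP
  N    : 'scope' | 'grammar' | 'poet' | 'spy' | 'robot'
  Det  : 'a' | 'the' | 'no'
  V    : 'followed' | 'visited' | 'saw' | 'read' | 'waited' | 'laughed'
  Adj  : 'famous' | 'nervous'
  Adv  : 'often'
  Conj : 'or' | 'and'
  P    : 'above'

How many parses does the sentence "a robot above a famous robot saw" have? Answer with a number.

1

[S [NP [NP [Det a] [N robot]] [PP [P above] [NP [Det a] [AP [Adj famous]] [N robot]]]] [VP [V saw]]]
No rule offers an alternative attachment or grouping for any span, so this is the only derivation.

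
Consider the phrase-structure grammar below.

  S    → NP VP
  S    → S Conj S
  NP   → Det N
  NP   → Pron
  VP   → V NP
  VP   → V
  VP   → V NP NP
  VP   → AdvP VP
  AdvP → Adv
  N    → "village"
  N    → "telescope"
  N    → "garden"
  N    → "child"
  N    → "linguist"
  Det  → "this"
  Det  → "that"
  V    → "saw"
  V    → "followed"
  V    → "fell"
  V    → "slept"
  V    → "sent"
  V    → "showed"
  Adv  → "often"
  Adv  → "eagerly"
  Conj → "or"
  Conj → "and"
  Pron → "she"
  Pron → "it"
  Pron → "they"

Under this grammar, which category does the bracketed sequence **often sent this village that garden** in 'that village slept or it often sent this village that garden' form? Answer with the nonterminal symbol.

VP

S
  S
    NP
      Det: that
      N: village
    VP
      V: slept
  Conj: or
  S
    NP
      Pron: it
    VP
      AdvP
        Adv: often
      VP
        V: sent
        NP
          Det: this
          N: village
        NP
          Det: that
          N: garden
The span 'often sent this village that garden' is the VP node built by VP → AdvP VP.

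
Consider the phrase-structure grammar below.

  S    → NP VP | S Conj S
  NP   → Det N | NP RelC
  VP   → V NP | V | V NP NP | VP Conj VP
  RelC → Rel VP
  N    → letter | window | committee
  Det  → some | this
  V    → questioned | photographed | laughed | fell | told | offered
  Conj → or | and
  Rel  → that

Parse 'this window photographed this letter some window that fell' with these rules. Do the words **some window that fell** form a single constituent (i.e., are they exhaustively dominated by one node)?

Yes

[S [NP [Det this] [N window]] [VP [V photographed] [NP [Det this] [N letter]] [NP [NP [Det some] [N window]] [RelC [Rel that] [VP [V fell]]]]]]
The words 'some window that fell' are exhaustively dominated by a single NP node (built by NP → NP RelC), so they form a constituent.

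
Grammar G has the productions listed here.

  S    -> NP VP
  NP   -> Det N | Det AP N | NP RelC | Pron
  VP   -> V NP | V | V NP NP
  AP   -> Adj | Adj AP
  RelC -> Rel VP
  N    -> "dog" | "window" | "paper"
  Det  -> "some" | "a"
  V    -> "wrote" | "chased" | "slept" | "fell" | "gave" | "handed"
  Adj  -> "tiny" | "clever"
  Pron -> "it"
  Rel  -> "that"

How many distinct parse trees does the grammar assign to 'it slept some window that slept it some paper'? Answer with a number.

2

The two bracketings:
[S [NP [Pron it]] [VP [V slept] [NP [NP [Det some] [N window]] [RelC [Rel that] [VP [V slept] [NP [Pron it]] [NP [Det some] [N paper]]]]]]]
[S [NP [Pron it]] [VP [V slept] [NP [NP [Det some] [N window]] [RelC [Rel that] [VP [V slept] [NP [Pron it]]]]] [NP [Det some] [N paper]]]]
The trees differ in how a recursive rule is bracketed over the same span.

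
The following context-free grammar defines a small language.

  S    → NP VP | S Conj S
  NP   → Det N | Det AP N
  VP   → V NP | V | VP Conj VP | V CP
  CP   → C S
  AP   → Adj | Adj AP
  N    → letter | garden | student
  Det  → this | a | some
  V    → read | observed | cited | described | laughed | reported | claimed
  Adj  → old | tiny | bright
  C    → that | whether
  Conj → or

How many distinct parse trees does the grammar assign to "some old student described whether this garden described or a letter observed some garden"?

2

The two bracketings:
[S [NP [Det some] [AP [Adj old]] [N student]] [VP [V described] [CP [C whether] [S [S [NP [Det this] [N garden]] [VP [V described]]] [Conj or] [S [NP [Det a] [N letter]] [VP [V observed] [NP [Det some] [N garden]]]]]]]]
[S [S [NP [Det some] [AP [Adj old]] [N student]] [VP [V described] [CP [C whether] [S [NP [Det this] [N garden]] [VP [V described]]]]]] [Conj or] [S [NP [Det a] [N letter]] [VP [V observed] [NP [Det some] [N garden]]]]]
The trees differ in how a recursive rule is bracketed over the same span.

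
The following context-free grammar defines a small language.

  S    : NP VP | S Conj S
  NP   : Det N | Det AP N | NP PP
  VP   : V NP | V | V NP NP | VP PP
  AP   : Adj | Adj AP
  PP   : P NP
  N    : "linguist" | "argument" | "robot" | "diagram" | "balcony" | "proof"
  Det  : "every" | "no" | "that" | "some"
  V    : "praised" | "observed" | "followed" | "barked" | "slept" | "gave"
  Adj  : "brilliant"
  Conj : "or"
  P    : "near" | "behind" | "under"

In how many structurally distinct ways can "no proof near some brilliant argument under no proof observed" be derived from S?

2

The two bracketings:
[S [NP [NP [Det no] [N proof]] [PP [P near] [NP [NP [Det some] [AP [Adj brilliant]] [N argument]] [PP [P under] [NP [Det no] [N proof]]]]]] [VP [V observed]]]
[S [NP [NP [NP [Det no] [N proof]] [PP [P near] [NP [Det some] [AP [Adj brilliant]] [N argument]]]] [PP [P under] [NP [Det no] [N proof]]]] [VP [V observed]]]
The trees differ in how a recursive rule is bracketed over the same span.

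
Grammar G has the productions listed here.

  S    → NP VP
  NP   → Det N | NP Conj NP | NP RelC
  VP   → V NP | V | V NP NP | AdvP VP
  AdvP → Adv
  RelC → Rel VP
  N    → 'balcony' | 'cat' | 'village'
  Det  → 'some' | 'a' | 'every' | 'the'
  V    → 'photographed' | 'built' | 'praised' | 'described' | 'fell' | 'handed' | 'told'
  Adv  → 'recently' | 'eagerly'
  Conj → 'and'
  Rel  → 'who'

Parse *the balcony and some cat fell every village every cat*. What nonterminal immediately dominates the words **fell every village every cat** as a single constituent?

S
  NP
    NP
      Det: the
      N: balcony
    Conj: and
    NP
      Det: some
      N: cat
  VP
    V: fell
    NP
      Det: every
      N: village
    NP
      Det: every
      N: cat
The span 'fell every village every cat' is the VP node built by VP → V NP NP.

VP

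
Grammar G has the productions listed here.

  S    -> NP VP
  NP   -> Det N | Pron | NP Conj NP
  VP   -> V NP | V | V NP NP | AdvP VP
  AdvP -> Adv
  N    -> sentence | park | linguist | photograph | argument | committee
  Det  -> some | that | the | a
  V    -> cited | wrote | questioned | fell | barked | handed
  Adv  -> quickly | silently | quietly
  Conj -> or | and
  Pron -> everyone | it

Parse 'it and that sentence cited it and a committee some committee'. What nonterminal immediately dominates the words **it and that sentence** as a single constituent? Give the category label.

NP

S
  NP
    NP
      Pron: it
    Conj: and
    NP
      Det: that
      N: sentence
  VP
    V: cited
    NP
      NP
        Pron: it
      Conj: and
      NP
        Det: a
        N: committee
    NP
      Det: some
      N: committee
The span 'it and that sentence' is the NP node built by NP → NP Conj NP.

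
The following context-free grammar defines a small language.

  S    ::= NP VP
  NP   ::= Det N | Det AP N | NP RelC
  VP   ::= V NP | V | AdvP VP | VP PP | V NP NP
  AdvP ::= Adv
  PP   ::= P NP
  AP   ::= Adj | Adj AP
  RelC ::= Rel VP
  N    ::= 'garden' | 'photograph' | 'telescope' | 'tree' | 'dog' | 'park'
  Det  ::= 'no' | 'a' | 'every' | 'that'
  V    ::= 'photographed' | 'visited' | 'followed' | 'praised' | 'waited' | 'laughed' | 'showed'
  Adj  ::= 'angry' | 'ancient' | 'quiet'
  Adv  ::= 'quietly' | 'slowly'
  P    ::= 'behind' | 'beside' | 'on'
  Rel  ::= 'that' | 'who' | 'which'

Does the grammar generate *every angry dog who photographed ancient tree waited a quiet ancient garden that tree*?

Ungrammatical

A V word can never sit immediately before an Adj word in any string this grammar generates, so the substring 'photographed ancient' rules out a derivation.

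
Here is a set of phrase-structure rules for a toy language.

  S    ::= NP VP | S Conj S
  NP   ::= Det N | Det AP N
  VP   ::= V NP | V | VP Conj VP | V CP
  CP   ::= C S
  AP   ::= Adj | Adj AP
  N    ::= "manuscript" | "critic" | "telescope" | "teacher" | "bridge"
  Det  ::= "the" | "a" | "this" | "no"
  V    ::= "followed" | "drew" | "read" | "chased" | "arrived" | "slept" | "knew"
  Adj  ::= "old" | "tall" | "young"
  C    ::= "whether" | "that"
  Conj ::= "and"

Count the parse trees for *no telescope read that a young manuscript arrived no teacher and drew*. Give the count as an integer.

2

The two bracketings:
[S [NP [Det no] [N telescope]] [VP [VP [V read] [CP [C that] [S [NP [Det a] [AP [Adj young]] [N manuscript]] [VP [V arrived] [NP [Det no] [N teacher]]]]]] [Conj and] [VP [V drew]]]]
[S [NP [Det no] [N telescope]] [VP [V read] [CP [C that] [S [NP [Det a] [AP [Adj young]] [N manuscript]] [VP [VP [V arrived] [NP [Det no] [N teacher]]] [Conj and] [VP [V drew]]]]]]]
The trees differ in how a recursive rule is bracketed over the same span.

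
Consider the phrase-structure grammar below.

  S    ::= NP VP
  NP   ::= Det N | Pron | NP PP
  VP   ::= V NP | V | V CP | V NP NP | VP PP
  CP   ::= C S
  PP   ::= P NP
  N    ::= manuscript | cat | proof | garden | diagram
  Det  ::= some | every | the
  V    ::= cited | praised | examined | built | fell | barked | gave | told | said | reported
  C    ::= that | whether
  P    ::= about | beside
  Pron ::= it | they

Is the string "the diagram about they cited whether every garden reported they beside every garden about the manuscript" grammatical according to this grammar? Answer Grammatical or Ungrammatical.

[S [NP [NP [Det the] [N diagram]] [PP [P about] [NP [Pron they]]]] [VP [V cited] [CP [C whether] [S [NP [Det every] [N garden]] [VP [V reported] [NP [NP [Pron they]] [PP [P beside] [NP [NP [Det every] [N garden]] [PP [P about] [NP [Det the] [N manuscript]]]]]]]]]]]
Every word is introduced by a lexical rule and the phrasal rules combine the resulting categories into a single S.

Grammatical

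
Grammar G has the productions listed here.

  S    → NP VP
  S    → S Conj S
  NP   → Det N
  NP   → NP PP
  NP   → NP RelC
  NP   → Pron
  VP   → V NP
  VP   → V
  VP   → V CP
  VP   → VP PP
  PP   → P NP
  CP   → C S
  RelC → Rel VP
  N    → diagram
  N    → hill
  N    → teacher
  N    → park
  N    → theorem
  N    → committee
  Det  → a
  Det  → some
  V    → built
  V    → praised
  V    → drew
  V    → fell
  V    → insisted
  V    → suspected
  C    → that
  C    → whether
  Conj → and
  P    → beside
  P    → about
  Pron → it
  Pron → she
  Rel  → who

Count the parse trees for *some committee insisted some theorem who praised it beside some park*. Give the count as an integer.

Two of the 4 distinct bracketings:
[S [NP [Det some] [N committee]] [VP [V insisted] [NP [NP [NP [Det some] [N theorem]] [RelC [Rel who] [VP [V praised] [NP [Pron it]]]]] [PP [P beside] [NP [Det some] [N park]]]]]]
[S [NP [Det some] [N committee]] [VP [V insisted] [NP [NP [Det some] [N theorem]] [RelC [Rel who] [VP [V praised] [NP [NP [Pron it]] [PP [P beside] [NP [Det some] [N park]]]]]]]]]
The trees differ in how a recursive rule is bracketed over the same span.

4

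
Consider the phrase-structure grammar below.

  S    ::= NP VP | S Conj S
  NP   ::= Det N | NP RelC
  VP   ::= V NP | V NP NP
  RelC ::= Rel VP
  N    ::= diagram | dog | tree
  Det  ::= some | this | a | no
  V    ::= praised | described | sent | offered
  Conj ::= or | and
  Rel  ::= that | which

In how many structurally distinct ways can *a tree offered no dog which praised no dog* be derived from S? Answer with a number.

[S [NP [Det a] [N tree]] [VP [V offered] [NP [NP [Det no] [N dog]] [RelC [Rel which] [VP [V praised] [NP [Det no] [N dog]]]]]]]
No rule offers an alternative attachment or grouping for any span, so this is the only derivation.

1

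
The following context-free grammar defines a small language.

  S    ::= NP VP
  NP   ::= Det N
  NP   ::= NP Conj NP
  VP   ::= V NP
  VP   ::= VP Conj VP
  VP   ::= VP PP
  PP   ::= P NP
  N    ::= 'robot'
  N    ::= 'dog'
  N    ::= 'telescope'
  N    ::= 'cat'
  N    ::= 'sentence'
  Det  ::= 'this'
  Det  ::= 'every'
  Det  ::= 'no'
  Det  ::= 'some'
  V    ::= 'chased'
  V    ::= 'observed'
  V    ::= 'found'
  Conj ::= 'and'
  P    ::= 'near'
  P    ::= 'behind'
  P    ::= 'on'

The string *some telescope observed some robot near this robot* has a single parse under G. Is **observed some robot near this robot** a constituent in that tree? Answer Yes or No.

[S [NP [Det some] [N telescope]] [VP [VP [V observed] [NP [Det some] [N robot]]] [PP [P near] [NP [Det this] [N robot]]]]]
The words 'observed some robot near this robot' are exhaustively dominated by a single VP node (built by VP → VP PP), so they form a constituent.

Yes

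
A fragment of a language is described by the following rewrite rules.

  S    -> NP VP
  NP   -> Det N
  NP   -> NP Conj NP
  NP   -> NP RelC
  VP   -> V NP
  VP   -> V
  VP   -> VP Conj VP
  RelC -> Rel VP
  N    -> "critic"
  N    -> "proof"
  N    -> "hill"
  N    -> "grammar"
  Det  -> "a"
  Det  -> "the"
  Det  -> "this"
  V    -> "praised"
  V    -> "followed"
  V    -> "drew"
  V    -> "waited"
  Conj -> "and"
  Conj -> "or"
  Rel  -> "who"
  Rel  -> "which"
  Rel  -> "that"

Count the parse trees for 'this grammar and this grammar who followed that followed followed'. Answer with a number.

Two of the 3 distinct bracketings:
[S [NP [NP [Det this] [N grammar]] [Conj and] [NP [NP [NP [Det this] [N grammar]] [RelC [Rel who] [VP [V followed]]]] [RelC [Rel that] [VP [V followed]]]]] [VP [V followed]]]
[S [NP [NP [NP [Det this] [N grammar]] [Conj and] [NP [NP [Det this] [N grammar]] [RelC [Rel who] [VP [V followed]]]]] [RelC [Rel that] [VP [V followed]]]] [VP [V followed]]]
The trees differ in how a recursive rule is bracketed over the same span.

3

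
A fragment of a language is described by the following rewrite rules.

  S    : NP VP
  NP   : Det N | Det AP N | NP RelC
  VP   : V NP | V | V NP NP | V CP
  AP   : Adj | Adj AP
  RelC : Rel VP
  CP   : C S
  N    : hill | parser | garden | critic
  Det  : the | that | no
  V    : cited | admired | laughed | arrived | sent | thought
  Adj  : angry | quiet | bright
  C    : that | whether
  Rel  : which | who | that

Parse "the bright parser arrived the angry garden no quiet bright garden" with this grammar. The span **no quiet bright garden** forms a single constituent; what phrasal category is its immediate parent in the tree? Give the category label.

VP

S
  NP
    Det: the
    AP
      Adj: bright
    N: parser
  VP
    V: arrived
    NP
      Det: the
      AP
        Adj: angry
      N: garden
    NP
      Det: no
      AP
        Adj: quiet
        AP
          Adj: bright
      N: garden
The span 'no quiet bright garden' is the NP node built by NP → Det AP N.
Its mother is the VP built by VP → V NP NP.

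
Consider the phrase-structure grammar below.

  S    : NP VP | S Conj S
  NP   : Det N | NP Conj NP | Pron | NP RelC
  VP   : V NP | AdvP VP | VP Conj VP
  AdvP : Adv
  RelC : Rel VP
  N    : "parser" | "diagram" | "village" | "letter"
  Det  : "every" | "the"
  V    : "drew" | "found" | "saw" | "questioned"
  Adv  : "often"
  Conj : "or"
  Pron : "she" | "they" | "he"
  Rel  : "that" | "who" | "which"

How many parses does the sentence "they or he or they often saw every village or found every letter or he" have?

4

Two of the 4 distinct bracketings:
[S [NP [NP [Pron they]] [Conj or] [NP [NP [Pron he]] [Conj or] [NP [Pron they]]]] [VP [AdvP [Adv often]] [VP [VP [V saw] [NP [Det every] [N village]]] [Conj or] [VP [V found] [NP [NP [Det every] [N letter]] [Conj or] [NP [Pron he]]]]]]]
[S [NP [NP [Pron they]] [Conj or] [NP [NP [Pron he]] [Conj or] [NP [Pron they]]]] [VP [VP [AdvP [Adv often]] [VP [V saw] [NP [Det every] [N village]]]] [Conj or] [VP [V found] [NP [NP [Det every] [N letter]] [Conj or] [NP [Pron he]]]]]]
The trees differ in how a recursive rule is bracketed over the same span.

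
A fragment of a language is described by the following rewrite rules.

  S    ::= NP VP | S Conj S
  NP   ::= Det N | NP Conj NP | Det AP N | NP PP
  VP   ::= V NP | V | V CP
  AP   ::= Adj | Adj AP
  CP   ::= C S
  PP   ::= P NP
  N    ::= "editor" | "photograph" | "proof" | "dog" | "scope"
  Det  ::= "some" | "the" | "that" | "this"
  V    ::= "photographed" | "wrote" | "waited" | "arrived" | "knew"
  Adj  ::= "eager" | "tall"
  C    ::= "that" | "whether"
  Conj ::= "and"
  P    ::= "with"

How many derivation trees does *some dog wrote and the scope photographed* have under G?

1

[S [S [NP [Det some] [N dog]] [VP [V wrote]]] [Conj and] [S [NP [Det the] [N scope]] [VP [V photographed]]]]
No rule offers an alternative attachment or grouping for any span, so this is the only derivation.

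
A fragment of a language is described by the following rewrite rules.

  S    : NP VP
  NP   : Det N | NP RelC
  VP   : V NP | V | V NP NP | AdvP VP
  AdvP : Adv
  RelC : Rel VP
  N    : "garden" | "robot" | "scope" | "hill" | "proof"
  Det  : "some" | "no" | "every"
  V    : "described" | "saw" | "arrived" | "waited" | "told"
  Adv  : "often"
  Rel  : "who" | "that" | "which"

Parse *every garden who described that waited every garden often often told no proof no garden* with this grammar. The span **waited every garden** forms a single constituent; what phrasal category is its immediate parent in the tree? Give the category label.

RelC

S
  NP
    NP
      NP
        Det: every
        N: garden
      RelC
        Rel: who
        VP
          V: described
    RelC
      Rel: that
      VP
        V: waited
        NP
          Det: every
          N: garden
  VP
    AdvP
      Adv: often
    VP
      AdvP
        Adv: often
      VP
        V: told
        NP
          Det: no
          N: proof
        NP
          Det: no
          N: garden
The span 'waited every garden' is the VP node built by VP → V NP.
Its mother is the RelC built by RelC → Rel VP.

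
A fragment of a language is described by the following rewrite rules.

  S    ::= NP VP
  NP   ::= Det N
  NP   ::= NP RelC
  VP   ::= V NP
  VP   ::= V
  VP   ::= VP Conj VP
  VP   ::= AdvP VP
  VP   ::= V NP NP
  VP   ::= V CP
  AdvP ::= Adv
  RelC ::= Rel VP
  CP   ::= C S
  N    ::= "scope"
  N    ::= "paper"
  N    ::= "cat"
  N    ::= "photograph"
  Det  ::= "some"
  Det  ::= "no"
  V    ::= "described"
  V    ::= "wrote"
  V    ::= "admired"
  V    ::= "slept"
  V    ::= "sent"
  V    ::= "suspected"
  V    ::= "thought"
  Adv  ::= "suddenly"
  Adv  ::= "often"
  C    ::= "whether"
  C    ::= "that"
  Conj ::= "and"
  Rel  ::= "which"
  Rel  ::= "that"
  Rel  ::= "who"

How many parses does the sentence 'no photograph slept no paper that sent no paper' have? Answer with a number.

2

The two bracketings:
[S [NP [Det no] [N photograph]] [VP [V slept] [NP [NP [Det no] [N paper]] [RelC [Rel that] [VP [V sent] [NP [Det no] [N paper]]]]]]]
[S [NP [Det no] [N photograph]] [VP [V slept] [NP [NP [Det no] [N paper]] [RelC [Rel that] [VP [V sent]]]] [NP [Det no] [N paper]]]]
The difference turns on whether VP → V is used at the relevant span, versus an alternative expansion of VP.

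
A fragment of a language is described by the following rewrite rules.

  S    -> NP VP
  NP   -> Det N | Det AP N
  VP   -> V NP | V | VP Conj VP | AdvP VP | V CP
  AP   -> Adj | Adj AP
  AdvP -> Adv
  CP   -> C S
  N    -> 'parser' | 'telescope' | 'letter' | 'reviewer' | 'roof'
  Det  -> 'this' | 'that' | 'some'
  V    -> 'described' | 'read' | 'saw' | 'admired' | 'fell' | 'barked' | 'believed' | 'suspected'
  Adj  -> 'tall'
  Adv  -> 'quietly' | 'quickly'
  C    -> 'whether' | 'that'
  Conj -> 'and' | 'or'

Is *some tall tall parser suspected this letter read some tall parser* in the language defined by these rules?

For S → NP VP, the only prefix that parses as NP is 'some tall tall parser', but the remainder 'suspected this letter read some tall parser' is not a VP under these rules.

Ungrammatical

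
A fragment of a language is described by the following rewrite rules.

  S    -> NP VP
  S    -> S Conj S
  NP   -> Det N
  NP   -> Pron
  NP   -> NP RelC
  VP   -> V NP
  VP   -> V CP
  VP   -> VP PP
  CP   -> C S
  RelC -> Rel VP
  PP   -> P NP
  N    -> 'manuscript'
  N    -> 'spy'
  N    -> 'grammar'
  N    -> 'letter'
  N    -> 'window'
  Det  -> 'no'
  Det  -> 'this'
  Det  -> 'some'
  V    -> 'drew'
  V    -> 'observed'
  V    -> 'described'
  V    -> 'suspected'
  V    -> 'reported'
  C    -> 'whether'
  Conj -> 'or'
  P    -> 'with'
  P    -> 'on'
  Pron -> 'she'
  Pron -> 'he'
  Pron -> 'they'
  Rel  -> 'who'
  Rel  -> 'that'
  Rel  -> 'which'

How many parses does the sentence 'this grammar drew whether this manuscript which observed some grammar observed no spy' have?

[S [NP [Det this] [N grammar]] [VP [V drew] [CP [C whether] [S [NP [NP [Det this] [N manuscript]] [RelC [Rel which] [VP [V observed] [NP [Det some] [N grammar]]]]] [VP [V observed] [NP [Det no] [N spy]]]]]]]
No rule offers an alternative attachment or grouping for any span, so this is the only derivation.

1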